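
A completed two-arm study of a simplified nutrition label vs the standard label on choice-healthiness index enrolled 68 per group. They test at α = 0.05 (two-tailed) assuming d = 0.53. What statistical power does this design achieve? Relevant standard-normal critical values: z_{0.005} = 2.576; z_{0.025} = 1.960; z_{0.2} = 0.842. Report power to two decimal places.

For two equal groups, power = Φ(d·√(n/2) − z_{α/2}).
d·√(n/2) = 0.53 × √(68/2) = 0.53 × 5.831 = 3.090.
z_β = 3.090 − 1.960 = 1.130.
Power = Φ(1.130) = 0.871.

power ≈ 0.87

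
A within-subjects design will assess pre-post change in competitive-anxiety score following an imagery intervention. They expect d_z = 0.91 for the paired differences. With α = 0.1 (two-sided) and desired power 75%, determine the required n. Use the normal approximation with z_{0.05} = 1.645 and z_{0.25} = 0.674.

n = 7 pairs

For a paired (one-sample on differences) test: n = ((z_{α/2} + z_β) / d)².
z_{α/2} + z_β = 1.645 + 0.674 = 2.319.
n = (2.319 / 0.91)² = 2.548² = 6.49.
Round up.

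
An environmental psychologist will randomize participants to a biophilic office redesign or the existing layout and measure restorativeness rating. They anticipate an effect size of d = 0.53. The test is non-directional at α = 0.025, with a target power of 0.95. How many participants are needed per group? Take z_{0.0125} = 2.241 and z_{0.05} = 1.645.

For two independent groups with equal n: n = 2·((z_{α/2} + z_β) / d)².
z_{α/2} + z_β = 2.241 + 1.645 = 3.886.
n = 2 × (3.886 / 0.53)² = 2 × 7.332² = 2 × 53.76 = 107.5.
Round up to the next whole participant.

n = 108 per group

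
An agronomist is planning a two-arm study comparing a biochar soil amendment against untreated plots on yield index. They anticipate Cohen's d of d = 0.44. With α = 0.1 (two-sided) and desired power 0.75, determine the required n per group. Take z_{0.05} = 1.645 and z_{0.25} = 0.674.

n = 56 per group

For two independent groups with equal n: n = 2·((z_{α/2} + z_β) / d)².
z_{α/2} + z_β = 1.645 + 0.674 = 2.319.
n = 2 × (2.319 / 0.44)² = 2 × 5.270² = 2 × 27.78 = 55.6.
Round up to the next whole participant.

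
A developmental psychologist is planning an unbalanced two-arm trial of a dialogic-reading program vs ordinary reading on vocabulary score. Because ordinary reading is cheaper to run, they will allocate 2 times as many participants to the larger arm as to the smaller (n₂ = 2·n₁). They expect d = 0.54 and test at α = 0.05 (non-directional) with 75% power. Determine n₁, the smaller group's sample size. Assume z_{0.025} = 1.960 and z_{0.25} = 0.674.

n₁ = 36

With allocation ratio k = n₂/n₁ = 2, Var(x̄₁−x̄₂) = σ²(1/n₁ + 1/(k·n₁)) = σ²·(k+1)/(k·n₁).
So n₁ = (1 + 1/k)·((z_{α/2} + z_β)/d)² = 1.500 × (2.634/0.54)².
n₁ = 1.500 × 23.79 = 35.7.
Round up: n₁ = 36, giving n₂ = 2 × 36 = 72.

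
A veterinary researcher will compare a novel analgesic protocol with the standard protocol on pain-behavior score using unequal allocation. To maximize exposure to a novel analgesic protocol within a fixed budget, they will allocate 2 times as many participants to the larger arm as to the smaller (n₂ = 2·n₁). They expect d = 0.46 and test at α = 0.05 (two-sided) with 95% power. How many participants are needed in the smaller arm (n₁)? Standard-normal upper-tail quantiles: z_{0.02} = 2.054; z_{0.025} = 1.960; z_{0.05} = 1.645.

With allocation ratio k = n₂/n₁ = 2, Var(x̄₁−x̄₂) = σ²(1/n₁ + 1/(k·n₁)) = σ²·(k+1)/(k·n₁).
So n₁ = (1 + 1/k)·((z_{α/2} + z_β)/d)² = 1.500 × (3.605/0.46)².
n₁ = 1.500 × 61.42 = 92.1.
Round up: n₁ = 93, giving n₂ = 2 × 93 = 186.

n₁ = 93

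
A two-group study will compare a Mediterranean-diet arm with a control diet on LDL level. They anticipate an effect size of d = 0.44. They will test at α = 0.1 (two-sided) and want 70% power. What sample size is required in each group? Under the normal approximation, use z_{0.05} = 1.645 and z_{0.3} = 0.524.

n = 49 per group

For two independent groups with equal n: n = 2·((z_{α/2} + z_β) / d)².
z_{α/2} + z_β = 1.645 + 0.524 = 2.169.
n = 2 × (2.169 / 0.44)² = 2 × 4.930² = 2 × 24.30 = 48.6.
Round up to the next whole participant.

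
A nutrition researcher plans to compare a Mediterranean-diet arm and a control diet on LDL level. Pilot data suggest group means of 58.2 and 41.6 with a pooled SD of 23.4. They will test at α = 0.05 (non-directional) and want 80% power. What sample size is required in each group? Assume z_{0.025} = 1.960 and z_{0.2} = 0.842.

n = 32 per group

Cohen's d = |M₁ − M₂| / SD_pooled = |58.2 − 41.6| / 23.4 = 16.6 / 23.4 = 0.709.
For two independent groups with equal n: n = 2·((z_{α/2} + z_β) / d)².
z_{α/2} + z_β = 1.960 + 0.842 = 2.802.
n = 2 × (2.802 / 0.709)² = 2 × 3.952² = 2 × 15.62 = 31.2.
Round up to the next whole participant.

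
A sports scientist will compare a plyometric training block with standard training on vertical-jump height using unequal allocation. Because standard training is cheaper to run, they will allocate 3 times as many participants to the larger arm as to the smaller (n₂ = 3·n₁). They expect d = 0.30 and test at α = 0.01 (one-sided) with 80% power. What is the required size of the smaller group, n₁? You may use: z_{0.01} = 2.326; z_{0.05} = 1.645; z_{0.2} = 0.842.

n₁ = 149

With allocation ratio k = n₂/n₁ = 3, Var(x̄₁−x̄₂) = σ²(1/n₁ + 1/(k·n₁)) = σ²·(k+1)/(k·n₁).
So n₁ = (1 + 1/k)·((z_{α} + z_β)/d)² = 1.333 × (3.168/0.30)².
n₁ = 1.333 × 111.51 = 148.7.
Round up: n₁ = 149, giving n₂ = 3 × 149 = 447.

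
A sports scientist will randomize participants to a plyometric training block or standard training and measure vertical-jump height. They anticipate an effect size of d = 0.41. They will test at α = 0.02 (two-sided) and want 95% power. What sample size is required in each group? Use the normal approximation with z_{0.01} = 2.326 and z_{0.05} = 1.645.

n = 188 per group

For two independent groups with equal n: n = 2·((z_{α/2} + z_β) / d)².
z_{α/2} + z_β = 2.326 + 1.645 = 3.971.
n = 2 × (3.971 / 0.41)² = 2 × 9.685² = 2 × 93.81 = 187.6.
Round up to the next whole participant.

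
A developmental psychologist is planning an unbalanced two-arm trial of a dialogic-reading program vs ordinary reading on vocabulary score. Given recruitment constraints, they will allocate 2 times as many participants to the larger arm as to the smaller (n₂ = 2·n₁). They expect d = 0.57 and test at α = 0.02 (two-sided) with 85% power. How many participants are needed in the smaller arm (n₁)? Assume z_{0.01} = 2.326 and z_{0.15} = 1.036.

n₁ = 53

With allocation ratio k = n₂/n₁ = 2, Var(x̄₁−x̄₂) = σ²(1/n₁ + 1/(k·n₁)) = σ²·(k+1)/(k·n₁).
So n₁ = (1 + 1/k)·((z_{α/2} + z_β)/d)² = 1.500 × (3.362/0.57)².
n₁ = 1.500 × 34.79 = 52.2.
Round up: n₁ = 53, giving n₂ = 2 × 53 = 106.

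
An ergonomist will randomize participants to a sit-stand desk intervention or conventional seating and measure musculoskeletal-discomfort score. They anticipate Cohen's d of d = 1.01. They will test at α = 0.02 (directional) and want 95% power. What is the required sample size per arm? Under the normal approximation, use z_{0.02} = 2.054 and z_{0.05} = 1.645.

n = 27 per group

For two independent groups with equal n: n = 2·((z_{α} + z_β) / d)².
z_{α} + z_β = 2.054 + 1.645 = 3.699.
n = 2 × (3.699 / 1.01)² = 2 × 3.662² = 2 × 13.41 = 26.8.
Round up to the next whole participant.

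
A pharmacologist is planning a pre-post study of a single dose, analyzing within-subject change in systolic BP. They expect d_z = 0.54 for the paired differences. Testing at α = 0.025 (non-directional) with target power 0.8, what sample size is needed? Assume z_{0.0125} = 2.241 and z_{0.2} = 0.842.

For a paired (one-sample on differences) test: n = ((z_{α/2} + z_β) / d)².
z_{α/2} + z_β = 2.241 + 0.842 = 3.083.
n = (3.083 / 0.54)² = 5.709² = 32.60.
Round up.

n = 33 pairs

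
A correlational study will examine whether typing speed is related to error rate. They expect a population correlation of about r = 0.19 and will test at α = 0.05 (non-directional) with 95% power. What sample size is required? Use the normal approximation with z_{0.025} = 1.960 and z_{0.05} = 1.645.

n = 355

Fisher's z: C = ½·ln((1+r)/(1−r)) = ½·ln(1.4691) = 0.1923.
n = ((z_{α/2} + z_β)/C)² + 3.
(1.960 + 1.645) / 0.1923 = 3.605 / 0.1923 = 18.747.
n = 18.747² + 3 = 351.44 + 3 = 354.4.
Round up.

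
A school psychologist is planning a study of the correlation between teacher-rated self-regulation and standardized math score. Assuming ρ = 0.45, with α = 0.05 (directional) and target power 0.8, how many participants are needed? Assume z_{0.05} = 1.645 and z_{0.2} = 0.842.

Fisher's z: C = ½·ln((1+r)/(1−r)) = ½·ln(2.6364) = 0.4847.
n = ((z_{α} + z_β)/C)² + 3.
(1.645 + 0.842) / 0.4847 = 2.487 / 0.4847 = 5.131.
n = 5.131² + 3 = 26.33 + 3 = 29.3.
Round up.

n = 30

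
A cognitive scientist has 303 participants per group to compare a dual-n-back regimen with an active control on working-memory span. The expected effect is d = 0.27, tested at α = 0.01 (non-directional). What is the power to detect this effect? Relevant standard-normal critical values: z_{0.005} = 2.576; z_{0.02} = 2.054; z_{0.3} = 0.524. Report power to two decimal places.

power ≈ 0.77

For two equal groups, power = Φ(d·√(n/2) − z_{α/2}).
d·√(n/2) = 0.27 × √(303/2) = 0.27 × 12.309 = 3.323.
z_β = 3.323 − 2.576 = 0.747.
Power = Φ(0.747) = 0.773.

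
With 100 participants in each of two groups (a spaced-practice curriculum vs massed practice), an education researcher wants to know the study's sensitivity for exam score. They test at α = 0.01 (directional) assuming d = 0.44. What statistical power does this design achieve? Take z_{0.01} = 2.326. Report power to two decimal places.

For two equal groups, power = Φ(d·√(n/2) − z_{α}).
d·√(n/2) = 0.44 × √(100/2) = 0.44 × 7.071 = 3.111.
z_β = 3.111 − 2.326 = 0.785.
Power = Φ(0.785) = 0.784.

power ≈ 0.78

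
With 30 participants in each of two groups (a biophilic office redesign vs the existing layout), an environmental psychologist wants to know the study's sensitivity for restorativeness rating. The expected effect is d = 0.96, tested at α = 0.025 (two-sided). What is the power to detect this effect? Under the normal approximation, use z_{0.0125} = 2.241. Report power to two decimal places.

For two equal groups, power = Φ(d·√(n/2) − z_{α/2}).
d·√(n/2) = 0.96 × √(30/2) = 0.96 × 3.873 = 3.718.
z_β = 3.718 − 2.241 = 1.477.
Power = Φ(1.477) = 0.930.

power ≈ 0.93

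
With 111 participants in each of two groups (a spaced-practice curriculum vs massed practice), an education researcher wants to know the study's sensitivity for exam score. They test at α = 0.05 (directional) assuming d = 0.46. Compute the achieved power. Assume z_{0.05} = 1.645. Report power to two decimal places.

For two equal groups, power = Φ(d·√(n/2) − z_{α}).
d·√(n/2) = 0.46 × √(111/2) = 0.46 × 7.450 = 3.427.
z_β = 3.427 − 1.645 = 1.782.
Power = Φ(1.782) = 0.963.

power ≈ 0.96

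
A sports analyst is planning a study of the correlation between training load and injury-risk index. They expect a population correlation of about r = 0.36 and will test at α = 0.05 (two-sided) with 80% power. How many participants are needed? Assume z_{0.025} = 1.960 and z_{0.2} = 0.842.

Fisher's z: C = ½·ln((1+r)/(1−r)) = ½·ln(2.1250) = 0.3769.
n = ((z_{α/2} + z_β)/C)² + 3.
(1.960 + 0.842) / 0.3769 = 2.802 / 0.3769 = 7.434.
n = 7.434² + 3 = 55.27 + 3 = 58.3.
Round up.

n = 59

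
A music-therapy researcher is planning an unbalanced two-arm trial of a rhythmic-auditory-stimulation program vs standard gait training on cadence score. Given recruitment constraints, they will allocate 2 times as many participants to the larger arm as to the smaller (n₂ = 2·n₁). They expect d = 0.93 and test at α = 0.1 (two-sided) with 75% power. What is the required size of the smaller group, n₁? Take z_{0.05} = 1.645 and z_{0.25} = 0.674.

n₁ = 10

With allocation ratio k = n₂/n₁ = 2, Var(x̄₁−x̄₂) = σ²(1/n₁ + 1/(k·n₁)) = σ²·(k+1)/(k·n₁).
So n₁ = (1 + 1/k)·((z_{α/2} + z_β)/d)² = 1.500 × (2.319/0.93)².
n₁ = 1.500 × 6.22 = 9.3.
Round up: n₁ = 10, giving n₂ = 2 × 10 = 20.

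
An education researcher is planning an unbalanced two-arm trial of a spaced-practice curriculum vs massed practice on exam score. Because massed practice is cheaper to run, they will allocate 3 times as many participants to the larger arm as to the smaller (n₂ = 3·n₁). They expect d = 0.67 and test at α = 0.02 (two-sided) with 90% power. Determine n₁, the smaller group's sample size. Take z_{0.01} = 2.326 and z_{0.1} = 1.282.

n₁ = 39

With allocation ratio k = n₂/n₁ = 3, Var(x̄₁−x̄₂) = σ²(1/n₁ + 1/(k·n₁)) = σ²·(k+1)/(k·n₁).
So n₁ = (1 + 1/k)·((z_{α/2} + z_β)/d)² = 1.333 × (3.608/0.67)².
n₁ = 1.333 × 29.00 = 38.7.
Round up: n₁ = 39, giving n₂ = 3 × 39 = 117.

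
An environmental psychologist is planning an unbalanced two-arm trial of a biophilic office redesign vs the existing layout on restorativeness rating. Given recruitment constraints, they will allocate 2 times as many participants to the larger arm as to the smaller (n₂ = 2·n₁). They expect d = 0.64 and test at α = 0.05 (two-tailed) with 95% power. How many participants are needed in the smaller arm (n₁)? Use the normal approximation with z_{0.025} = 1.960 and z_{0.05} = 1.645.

n₁ = 48

With allocation ratio k = n₂/n₁ = 2, Var(x̄₁−x̄₂) = σ²(1/n₁ + 1/(k·n₁)) = σ²·(k+1)/(k·n₁).
So n₁ = (1 + 1/k)·((z_{α/2} + z_β)/d)² = 1.500 × (3.605/0.64)².
n₁ = 1.500 × 31.73 = 47.6.
Round up: n₁ = 48, giving n₂ = 2 × 48 = 96.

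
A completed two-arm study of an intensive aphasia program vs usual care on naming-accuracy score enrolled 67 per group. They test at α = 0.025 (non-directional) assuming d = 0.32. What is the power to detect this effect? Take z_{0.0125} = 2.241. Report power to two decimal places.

For two equal groups, power = Φ(d·√(n/2) − z_{α/2}).
d·√(n/2) = 0.32 × √(67/2) = 0.32 × 5.788 = 1.852.
z_β = 1.852 − 2.241 = -0.389.
Power = Φ(-0.389) = 0.349.

power ≈ 0.35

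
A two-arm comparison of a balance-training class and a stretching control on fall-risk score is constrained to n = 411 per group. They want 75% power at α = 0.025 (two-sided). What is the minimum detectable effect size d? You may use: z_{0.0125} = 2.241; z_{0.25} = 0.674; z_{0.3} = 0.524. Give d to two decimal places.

d_min ≈ 0.20

For two independent groups of n = 411 each: d_min = (z_{α/2} + z_β)·√(2/n).
z-sum = 2.241 + 0.674 = 2.915.
d_min = 2.915 × √(2/411) = 2.915 × 0.0698 = 0.203.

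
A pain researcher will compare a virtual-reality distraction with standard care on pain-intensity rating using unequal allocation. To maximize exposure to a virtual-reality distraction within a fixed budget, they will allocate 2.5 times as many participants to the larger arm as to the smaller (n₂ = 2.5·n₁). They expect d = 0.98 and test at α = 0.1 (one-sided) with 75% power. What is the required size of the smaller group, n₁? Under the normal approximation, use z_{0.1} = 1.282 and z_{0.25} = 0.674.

n₁ = 6

With allocation ratio k = n₂/n₁ = 2.5, Var(x̄₁−x̄₂) = σ²(1/n₁ + 1/(k·n₁)) = σ²·(k+1)/(k·n₁).
So n₁ = (1 + 1/k)·((z_{α} + z_β)/d)² = 1.400 × (1.956/0.98)².
n₁ = 1.400 × 3.98 = 5.6.
Round up: n₁ = 6, giving n₂ = 2.5 × 6 = 15.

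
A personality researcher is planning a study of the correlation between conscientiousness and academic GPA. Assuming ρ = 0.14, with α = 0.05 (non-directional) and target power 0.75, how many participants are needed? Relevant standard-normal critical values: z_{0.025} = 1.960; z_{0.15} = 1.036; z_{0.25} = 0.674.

n = 353

Fisher's z: C = ½·ln((1+r)/(1−r)) = ½·ln(1.3256) = 0.1409.
n = ((z_{α/2} + z_β)/C)² + 3.
(1.960 + 0.674) / 0.1409 = 2.634 / 0.1409 = 18.694.
n = 18.694² + 3 = 349.47 + 3 = 352.5.
Round up.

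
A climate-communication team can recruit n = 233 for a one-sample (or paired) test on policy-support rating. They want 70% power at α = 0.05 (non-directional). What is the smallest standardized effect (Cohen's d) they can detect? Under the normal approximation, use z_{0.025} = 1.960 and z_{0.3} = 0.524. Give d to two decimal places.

For a single sample (or paired design) of n = 233: d_min = (z_{α/2} + z_β)/√n.
z-sum = 1.960 + 0.524 = 2.484.
d_min = 2.484 / √233 = 2.484 / 15.264 = 0.163.

d_min ≈ 0.16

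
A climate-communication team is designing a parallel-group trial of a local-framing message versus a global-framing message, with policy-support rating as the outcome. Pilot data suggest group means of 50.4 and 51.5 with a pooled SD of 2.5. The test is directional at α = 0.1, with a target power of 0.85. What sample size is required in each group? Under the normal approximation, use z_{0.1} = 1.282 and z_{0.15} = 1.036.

Cohen's d = |M₁ − M₂| / SD_pooled = |50.4 − 51.5| / 2.5 = 1.1 / 2.5 = 0.440.
For two independent groups with equal n: n = 2·((z_{α} + z_β) / d)².
z_{α} + z_β = 1.282 + 1.036 = 2.318.
n = 2 × (2.318 / 0.440)² = 2 × 5.268² = 2 × 27.75 = 55.5.
Round up to the next whole participant.

n = 56 per group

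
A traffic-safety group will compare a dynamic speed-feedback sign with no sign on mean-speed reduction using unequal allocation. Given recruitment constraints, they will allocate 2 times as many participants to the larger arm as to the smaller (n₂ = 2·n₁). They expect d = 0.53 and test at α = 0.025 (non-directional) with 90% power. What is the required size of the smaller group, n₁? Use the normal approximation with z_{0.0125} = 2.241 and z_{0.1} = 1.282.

n₁ = 67

With allocation ratio k = n₂/n₁ = 2, Var(x̄₁−x̄₂) = σ²(1/n₁ + 1/(k·n₁)) = σ²·(k+1)/(k·n₁).
So n₁ = (1 + 1/k)·((z_{α/2} + z_β)/d)² = 1.500 × (3.523/0.53)².
n₁ = 1.500 × 44.18 = 66.3.
Round up: n₁ = 67, giving n₂ = 2 × 67 = 134.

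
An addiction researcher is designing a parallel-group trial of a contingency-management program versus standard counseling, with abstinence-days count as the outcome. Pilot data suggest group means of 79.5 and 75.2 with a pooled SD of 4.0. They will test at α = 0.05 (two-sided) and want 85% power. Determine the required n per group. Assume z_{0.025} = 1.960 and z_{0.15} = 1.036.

n = 16 per group

Cohen's d = |M₁ − M₂| / SD_pooled = |79.5 − 75.2| / 4.0 = 4.3 / 4.0 = 1.075.
For two independent groups with equal n: n = 2·((z_{α/2} + z_β) / d)².
z_{α/2} + z_β = 1.960 + 1.036 = 2.996.
n = 2 × (2.996 / 1.075)² = 2 × 2.787² = 2 × 7.77 = 15.5.
Round up to the next whole participant.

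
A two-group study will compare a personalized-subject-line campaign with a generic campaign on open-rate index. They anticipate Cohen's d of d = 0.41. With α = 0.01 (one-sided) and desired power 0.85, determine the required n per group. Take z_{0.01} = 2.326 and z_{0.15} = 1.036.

For two independent groups with equal n: n = 2·((z_{α} + z_β) / d)².
z_{α} + z_β = 2.326 + 1.036 = 3.362.
n = 2 × (3.362 / 0.41)² = 2 × 8.200² = 2 × 67.24 = 134.5.
Round up to the next whole participant.

n = 135 per group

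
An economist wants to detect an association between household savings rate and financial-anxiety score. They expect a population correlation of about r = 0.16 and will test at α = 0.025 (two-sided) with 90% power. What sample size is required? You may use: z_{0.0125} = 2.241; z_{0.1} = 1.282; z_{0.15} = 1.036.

Fisher's z: C = ½·ln((1+r)/(1−r)) = ½·ln(1.3810) = 0.1614.
n = ((z_{α/2} + z_β)/C)² + 3.
(2.241 + 1.282) / 0.1614 = 3.523 / 0.1614 = 21.828.
n = 21.828² + 3 = 476.45 + 3 = 479.5.
Round up.

n = 480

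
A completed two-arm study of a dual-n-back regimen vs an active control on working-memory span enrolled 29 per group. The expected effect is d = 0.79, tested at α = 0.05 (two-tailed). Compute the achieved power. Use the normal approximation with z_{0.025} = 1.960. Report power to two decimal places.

For two equal groups, power = Φ(d·√(n/2) − z_{α/2}).
d·√(n/2) = 0.79 × √(29/2) = 0.79 × 3.808 = 3.008.
z_β = 3.008 − 1.960 = 1.048.
Power = Φ(1.048) = 0.853.

power ≈ 0.85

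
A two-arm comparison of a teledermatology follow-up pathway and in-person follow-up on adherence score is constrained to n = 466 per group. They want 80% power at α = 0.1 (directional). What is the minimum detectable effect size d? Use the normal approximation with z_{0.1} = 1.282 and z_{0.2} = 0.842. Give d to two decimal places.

For two independent groups of n = 466 each: d_min = (z_{α} + z_β)·√(2/n).
z-sum = 1.282 + 0.842 = 2.124.
d_min = 2.124 × √(2/466) = 2.124 × 0.0655 = 0.139.

d_min ≈ 0.14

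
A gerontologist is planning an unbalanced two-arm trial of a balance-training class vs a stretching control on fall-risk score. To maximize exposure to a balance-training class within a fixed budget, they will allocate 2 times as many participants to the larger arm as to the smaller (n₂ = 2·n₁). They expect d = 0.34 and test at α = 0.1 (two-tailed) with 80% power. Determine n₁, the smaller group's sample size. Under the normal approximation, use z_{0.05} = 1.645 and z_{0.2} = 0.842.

n₁ = 81

With allocation ratio k = n₂/n₁ = 2, Var(x̄₁−x̄₂) = σ²(1/n₁ + 1/(k·n₁)) = σ²·(k+1)/(k·n₁).
So n₁ = (1 + 1/k)·((z_{α/2} + z_β)/d)² = 1.500 × (2.487/0.34)².
n₁ = 1.500 × 53.50 = 80.3.
Round up: n₁ = 81, giving n₂ = 2 × 81 = 162.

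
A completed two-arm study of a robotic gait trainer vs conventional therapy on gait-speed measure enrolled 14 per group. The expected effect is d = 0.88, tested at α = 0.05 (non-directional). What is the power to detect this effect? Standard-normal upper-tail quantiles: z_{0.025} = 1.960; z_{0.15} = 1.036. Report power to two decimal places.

For two equal groups, power = Φ(d·√(n/2) − z_{α/2}).
d·√(n/2) = 0.88 × √(14/2) = 0.88 × 2.646 = 2.328.
z_β = 2.328 − 1.960 = 0.368.
Power = Φ(0.368) = 0.644.

power ≈ 0.64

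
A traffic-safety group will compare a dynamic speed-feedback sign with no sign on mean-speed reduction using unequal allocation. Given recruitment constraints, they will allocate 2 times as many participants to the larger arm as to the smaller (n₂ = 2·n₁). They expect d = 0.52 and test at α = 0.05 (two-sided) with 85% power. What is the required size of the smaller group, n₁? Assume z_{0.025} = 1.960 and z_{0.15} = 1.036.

n₁ = 50

With allocation ratio k = n₂/n₁ = 2, Var(x̄₁−x̄₂) = σ²(1/n₁ + 1/(k·n₁)) = σ²·(k+1)/(k·n₁).
So n₁ = (1 + 1/k)·((z_{α/2} + z_β)/d)² = 1.500 × (2.996/0.52)².
n₁ = 1.500 × 33.20 = 49.8.
Round up: n₁ = 50, giving n₂ = 2 × 50 = 100.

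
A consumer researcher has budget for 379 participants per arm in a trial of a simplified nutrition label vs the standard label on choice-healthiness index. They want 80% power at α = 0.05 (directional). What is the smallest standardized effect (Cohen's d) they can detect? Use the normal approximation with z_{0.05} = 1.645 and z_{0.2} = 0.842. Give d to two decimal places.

d_min ≈ 0.18

For two independent groups of n = 379 each: d_min = (z_{α} + z_β)·√(2/n).
z-sum = 1.645 + 0.842 = 2.487.
d_min = 2.487 × √(2/379) = 2.487 × 0.0726 = 0.181.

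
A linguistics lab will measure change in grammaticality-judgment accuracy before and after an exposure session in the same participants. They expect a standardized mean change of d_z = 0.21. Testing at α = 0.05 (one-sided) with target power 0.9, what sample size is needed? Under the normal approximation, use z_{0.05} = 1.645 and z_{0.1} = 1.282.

For a paired (one-sample on differences) test: n = ((z_{α} + z_β) / d)².
z_{α} + z_β = 1.645 + 1.282 = 2.927.
n = (2.927 / 0.21)² = 13.938² = 194.27.
Round up.

n = 195 pairs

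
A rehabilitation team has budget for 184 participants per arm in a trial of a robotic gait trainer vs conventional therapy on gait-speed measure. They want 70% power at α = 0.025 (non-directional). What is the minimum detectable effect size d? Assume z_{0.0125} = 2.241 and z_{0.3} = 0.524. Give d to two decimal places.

d_min ≈ 0.29

For two independent groups of n = 184 each: d_min = (z_{α/2} + z_β)·√(2/n).
z-sum = 2.241 + 0.524 = 2.765.
d_min = 2.765 × √(2/184) = 2.765 × 0.1043 = 0.288.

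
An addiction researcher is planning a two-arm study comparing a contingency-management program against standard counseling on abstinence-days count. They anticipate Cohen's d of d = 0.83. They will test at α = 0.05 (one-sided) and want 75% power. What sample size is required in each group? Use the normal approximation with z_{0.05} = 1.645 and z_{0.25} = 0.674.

For two independent groups with equal n: n = 2·((z_{α} + z_β) / d)².
z_{α} + z_β = 1.645 + 0.674 = 2.319.
n = 2 × (2.319 / 0.83)² = 2 × 2.794² = 2 × 7.81 = 15.6.
Round up to the next whole participant.

n = 16 per group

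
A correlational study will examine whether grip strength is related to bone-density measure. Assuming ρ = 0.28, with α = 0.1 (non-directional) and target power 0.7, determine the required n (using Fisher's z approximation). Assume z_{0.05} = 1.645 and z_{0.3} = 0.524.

Fisher's z: C = ½·ln((1+r)/(1−r)) = ½·ln(1.7778) = 0.2877.
n = ((z_{α/2} + z_β)/C)² + 3.
(1.645 + 0.524) / 0.2877 = 2.169 / 0.2877 = 7.539.
n = 7.539² + 3 = 56.84 + 3 = 59.8.
Round up.

n = 60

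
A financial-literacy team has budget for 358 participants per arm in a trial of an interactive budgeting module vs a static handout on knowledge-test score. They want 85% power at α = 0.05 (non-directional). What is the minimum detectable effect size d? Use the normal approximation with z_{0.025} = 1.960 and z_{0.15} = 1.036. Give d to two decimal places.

For two independent groups of n = 358 each: d_min = (z_{α/2} + z_β)·√(2/n).
z-sum = 1.960 + 1.036 = 2.996.
d_min = 2.996 × √(2/358) = 2.996 × 0.0747 = 0.224.

d_min ≈ 0.22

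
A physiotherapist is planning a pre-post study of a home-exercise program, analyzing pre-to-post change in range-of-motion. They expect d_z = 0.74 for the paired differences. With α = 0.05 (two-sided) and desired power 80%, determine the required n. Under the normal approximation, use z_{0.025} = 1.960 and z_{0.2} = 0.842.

For a paired (one-sample on differences) test: n = ((z_{α/2} + z_β) / d)².
z_{α/2} + z_β = 1.960 + 0.842 = 2.802.
n = (2.802 / 0.74)² = 3.786² = 14.34.
Round up.

n = 15 pairs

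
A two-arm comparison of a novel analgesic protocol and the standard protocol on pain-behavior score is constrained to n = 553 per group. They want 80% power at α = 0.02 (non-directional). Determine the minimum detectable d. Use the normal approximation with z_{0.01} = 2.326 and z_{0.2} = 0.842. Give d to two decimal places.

d_min ≈ 0.19

For two independent groups of n = 553 each: d_min = (z_{α/2} + z_β)·√(2/n).
z-sum = 2.326 + 0.842 = 3.168.
d_min = 3.168 × √(2/553) = 3.168 × 0.0601 = 0.191.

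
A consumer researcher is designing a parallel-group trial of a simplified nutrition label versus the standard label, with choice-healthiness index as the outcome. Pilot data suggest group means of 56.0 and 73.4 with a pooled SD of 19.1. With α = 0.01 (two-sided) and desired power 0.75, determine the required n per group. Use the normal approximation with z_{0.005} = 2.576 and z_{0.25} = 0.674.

n = 26 per group

Cohen's d = |M₁ − M₂| / SD_pooled = |56.0 − 73.4| / 19.1 = 17.4 / 19.1 = 0.911.
For two independent groups with equal n: n = 2·((z_{α/2} + z_β) / d)².
z_{α/2} + z_β = 2.576 + 0.674 = 3.250.
n = 2 × (3.250 / 0.911)² = 2 × 3.568² = 2 × 12.73 = 25.5.
Round up to the next whole participant.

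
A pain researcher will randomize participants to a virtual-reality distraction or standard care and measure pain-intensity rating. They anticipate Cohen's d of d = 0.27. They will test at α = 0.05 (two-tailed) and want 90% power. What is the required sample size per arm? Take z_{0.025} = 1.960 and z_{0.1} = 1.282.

For two independent groups with equal n: n = 2·((z_{α/2} + z_β) / d)².
z_{α/2} + z_β = 1.960 + 1.282 = 3.242.
n = 2 × (3.242 / 0.27)² = 2 × 12.007² = 2 × 144.18 = 288.4.
Round up to the next whole participant.

n = 289 per group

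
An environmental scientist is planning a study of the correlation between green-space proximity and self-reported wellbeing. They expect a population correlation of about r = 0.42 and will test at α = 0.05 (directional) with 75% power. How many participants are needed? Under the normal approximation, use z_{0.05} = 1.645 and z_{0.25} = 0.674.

n = 30

Fisher's z: C = ½·ln((1+r)/(1−r)) = ½·ln(2.4483) = 0.4477.
n = ((z_{α} + z_β)/C)² + 3.
(1.645 + 0.674) / 0.4477 = 2.319 / 0.4477 = 5.180.
n = 5.180² + 3 = 26.83 + 3 = 29.8.
Round up.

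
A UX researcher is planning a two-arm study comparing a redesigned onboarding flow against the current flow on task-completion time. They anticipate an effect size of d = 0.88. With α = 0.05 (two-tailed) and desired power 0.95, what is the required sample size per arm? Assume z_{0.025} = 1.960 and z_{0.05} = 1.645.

n = 34 per group

For two independent groups with equal n: n = 2·((z_{α/2} + z_β) / d)².
z_{α/2} + z_β = 1.960 + 1.645 = 3.605.
n = 2 × (3.605 / 0.88)² = 2 × 4.097² = 2 × 16.78 = 33.6.
Round up to the next whole participant.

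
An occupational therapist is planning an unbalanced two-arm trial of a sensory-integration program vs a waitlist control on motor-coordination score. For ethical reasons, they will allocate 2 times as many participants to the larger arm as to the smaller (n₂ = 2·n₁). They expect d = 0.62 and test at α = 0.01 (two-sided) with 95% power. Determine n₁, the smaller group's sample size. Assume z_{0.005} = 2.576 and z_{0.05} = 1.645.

n₁ = 70

With allocation ratio k = n₂/n₁ = 2, Var(x̄₁−x̄₂) = σ²(1/n₁ + 1/(k·n₁)) = σ²·(k+1)/(k·n₁).
So n₁ = (1 + 1/k)·((z_{α/2} + z_β)/d)² = 1.500 × (4.221/0.62)².
n₁ = 1.500 × 46.35 = 69.5.
Round up: n₁ = 70, giving n₂ = 2 × 70 = 140.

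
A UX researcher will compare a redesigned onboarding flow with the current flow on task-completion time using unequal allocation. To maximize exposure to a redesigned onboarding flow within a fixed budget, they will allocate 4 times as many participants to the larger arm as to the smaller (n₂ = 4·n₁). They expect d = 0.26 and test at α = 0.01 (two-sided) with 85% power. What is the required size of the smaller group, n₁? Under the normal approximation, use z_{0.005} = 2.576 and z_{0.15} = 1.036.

n₁ = 242

With allocation ratio k = n₂/n₁ = 4, Var(x̄₁−x̄₂) = σ²(1/n₁ + 1/(k·n₁)) = σ²·(k+1)/(k·n₁).
So n₁ = (1 + 1/k)·((z_{α/2} + z_β)/d)² = 1.250 × (3.612/0.26)².
n₁ = 1.250 × 193.00 = 241.2.
Round up: n₁ = 242, giving n₂ = 4 × 242 = 968.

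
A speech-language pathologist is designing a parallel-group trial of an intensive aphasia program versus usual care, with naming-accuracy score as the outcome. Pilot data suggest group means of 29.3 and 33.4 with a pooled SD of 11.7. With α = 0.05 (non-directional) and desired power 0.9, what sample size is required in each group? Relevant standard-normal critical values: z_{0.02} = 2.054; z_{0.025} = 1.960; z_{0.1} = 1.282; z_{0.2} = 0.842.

Cohen's d = |M₁ − M₂| / SD_pooled = |29.3 − 33.4| / 11.7 = 4.1 / 11.7 = 0.350.
For two independent groups with equal n: n = 2·((z_{α/2} + z_β) / d)².
z_{α/2} + z_β = 1.960 + 1.282 = 3.242.
n = 2 × (3.242 / 0.350)² = 2 × 9.263² = 2 × 85.80 = 171.6.
Round up to the next whole participant.

n = 172 per group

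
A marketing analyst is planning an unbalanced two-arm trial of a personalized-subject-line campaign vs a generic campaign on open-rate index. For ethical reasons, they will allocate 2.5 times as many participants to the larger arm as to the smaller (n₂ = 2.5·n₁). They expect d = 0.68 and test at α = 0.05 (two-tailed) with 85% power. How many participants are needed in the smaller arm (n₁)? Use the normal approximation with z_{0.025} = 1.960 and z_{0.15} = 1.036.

n₁ = 28

With allocation ratio k = n₂/n₁ = 2.5, Var(x̄₁−x̄₂) = σ²(1/n₁ + 1/(k·n₁)) = σ²·(k+1)/(k·n₁).
So n₁ = (1 + 1/k)·((z_{α/2} + z_β)/d)² = 1.400 × (2.996/0.68)².
n₁ = 1.400 × 19.41 = 27.2.
Round up: n₁ = 28, giving n₂ = 2.5 × 28 = 70.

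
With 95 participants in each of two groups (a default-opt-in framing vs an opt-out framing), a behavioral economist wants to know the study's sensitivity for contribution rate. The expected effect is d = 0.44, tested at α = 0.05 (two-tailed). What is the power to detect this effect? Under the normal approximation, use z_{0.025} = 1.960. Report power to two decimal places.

For two equal groups, power = Φ(d·√(n/2) − z_{α/2}).
d·√(n/2) = 0.44 × √(95/2) = 0.44 × 6.892 = 3.032.
z_β = 3.032 − 1.960 = 1.072.
Power = Φ(1.072) = 0.858.

power ≈ 0.86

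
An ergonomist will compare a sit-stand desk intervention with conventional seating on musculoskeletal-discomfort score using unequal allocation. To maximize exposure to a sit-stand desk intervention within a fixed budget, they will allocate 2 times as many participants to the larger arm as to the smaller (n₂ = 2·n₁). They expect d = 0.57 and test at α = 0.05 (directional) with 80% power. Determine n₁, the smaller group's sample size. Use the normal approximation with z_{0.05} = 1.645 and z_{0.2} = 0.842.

With allocation ratio k = n₂/n₁ = 2, Var(x̄₁−x̄₂) = σ²(1/n₁ + 1/(k·n₁)) = σ²·(k+1)/(k·n₁).
So n₁ = (1 + 1/k)·((z_{α} + z_β)/d)² = 1.500 × (2.487/0.57)².
n₁ = 1.500 × 19.04 = 28.6.
Round up: n₁ = 29, giving n₂ = 2 × 29 = 58.

n₁ = 29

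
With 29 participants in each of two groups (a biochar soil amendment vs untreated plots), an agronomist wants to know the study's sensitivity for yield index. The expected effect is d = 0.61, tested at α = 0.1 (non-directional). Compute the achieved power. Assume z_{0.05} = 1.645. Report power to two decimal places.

For two equal groups, power = Φ(d·√(n/2) − z_{α/2}).
d·√(n/2) = 0.61 × √(29/2) = 0.61 × 3.808 = 2.323.
z_β = 2.323 − 1.645 = 0.678.
Power = Φ(0.678) = 0.751.

power ≈ 0.75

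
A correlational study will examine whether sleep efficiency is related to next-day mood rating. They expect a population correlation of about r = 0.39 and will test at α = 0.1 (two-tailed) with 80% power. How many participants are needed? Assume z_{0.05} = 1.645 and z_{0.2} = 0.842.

Fisher's z: C = ½·ln((1+r)/(1−r)) = ½·ln(2.2787) = 0.4118.
n = ((z_{α/2} + z_β)/C)² + 3.
(1.645 + 0.842) / 0.4118 = 2.487 / 0.4118 = 6.039.
n = 6.039² + 3 = 36.47 + 3 = 39.5.
Round up.

n = 40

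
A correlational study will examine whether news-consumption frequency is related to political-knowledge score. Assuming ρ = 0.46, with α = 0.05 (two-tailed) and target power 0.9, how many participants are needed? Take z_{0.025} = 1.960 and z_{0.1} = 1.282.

n = 46

Fisher's z: C = ½·ln((1+r)/(1−r)) = ½·ln(2.7037) = 0.4973.
n = ((z_{α/2} + z_β)/C)² + 3.
(1.960 + 1.282) / 0.4973 = 3.242 / 0.4973 = 6.519.
n = 6.519² + 3 = 42.50 + 3 = 45.5.
Round up.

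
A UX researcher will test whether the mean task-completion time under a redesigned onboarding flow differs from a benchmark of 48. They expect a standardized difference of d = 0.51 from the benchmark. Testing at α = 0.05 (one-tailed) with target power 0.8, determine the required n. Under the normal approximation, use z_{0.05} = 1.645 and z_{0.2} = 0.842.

For a one-sample test: n = ((z_{α} + z_β) / d)².
z_{α} + z_β = 1.645 + 0.842 = 2.487.
n = (2.487 / 0.51)² = 4.876² = 23.78.
Round up.

n = 24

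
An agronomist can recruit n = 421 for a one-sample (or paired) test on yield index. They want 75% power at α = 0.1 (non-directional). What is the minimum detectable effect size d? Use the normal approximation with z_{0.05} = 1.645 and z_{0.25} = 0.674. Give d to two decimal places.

For a single sample (or paired design) of n = 421: d_min = (z_{α/2} + z_β)/√n.
z-sum = 1.645 + 0.674 = 2.319.
d_min = 2.319 / √421 = 2.319 / 20.518 = 0.113.

d_min ≈ 0.11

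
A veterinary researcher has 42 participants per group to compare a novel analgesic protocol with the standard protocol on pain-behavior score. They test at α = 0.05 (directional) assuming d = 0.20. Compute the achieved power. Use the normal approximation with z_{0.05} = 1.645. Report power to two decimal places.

For two equal groups, power = Φ(d·√(n/2) − z_{α}).
d·√(n/2) = 0.20 × √(42/2) = 0.20 × 4.583 = 0.917.
z_β = 0.917 − 1.645 = -0.728.
Power = Φ(-0.728) = 0.233.

power ≈ 0.23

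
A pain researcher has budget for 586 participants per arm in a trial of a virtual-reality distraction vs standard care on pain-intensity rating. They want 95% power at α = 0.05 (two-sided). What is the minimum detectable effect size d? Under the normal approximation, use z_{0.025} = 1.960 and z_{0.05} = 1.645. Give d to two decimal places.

For two independent groups of n = 586 each: d_min = (z_{α/2} + z_β)·√(2/n).
z-sum = 1.960 + 1.645 = 3.605.
d_min = 3.605 × √(2/586) = 3.605 × 0.0584 = 0.211.

d_min ≈ 0.21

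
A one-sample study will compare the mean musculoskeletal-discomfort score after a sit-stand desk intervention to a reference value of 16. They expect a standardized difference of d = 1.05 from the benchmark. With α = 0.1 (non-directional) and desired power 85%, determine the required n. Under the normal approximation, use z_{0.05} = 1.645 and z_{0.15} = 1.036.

For a one-sample test: n = ((z_{α/2} + z_β) / d)².
z_{α/2} + z_β = 1.645 + 1.036 = 2.681.
n = (2.681 / 1.05)² = 2.553² = 6.52.
Round up.

n = 7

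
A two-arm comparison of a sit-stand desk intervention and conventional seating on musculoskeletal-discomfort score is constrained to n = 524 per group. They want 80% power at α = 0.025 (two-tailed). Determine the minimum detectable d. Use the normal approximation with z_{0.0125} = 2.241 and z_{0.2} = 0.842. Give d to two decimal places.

For two independent groups of n = 524 each: d_min = (z_{α/2} + z_β)·√(2/n).
z-sum = 2.241 + 0.842 = 3.083.
d_min = 3.083 × √(2/524) = 3.083 × 0.0618 = 0.190.

d_min ≈ 0.19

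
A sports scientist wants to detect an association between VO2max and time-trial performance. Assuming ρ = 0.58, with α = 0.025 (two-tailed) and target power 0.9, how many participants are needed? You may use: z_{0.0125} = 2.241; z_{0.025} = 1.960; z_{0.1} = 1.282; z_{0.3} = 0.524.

n = 32

Fisher's z: C = ½·ln((1+r)/(1−r)) = ½·ln(3.7619) = 0.6625.
n = ((z_{α/2} + z_β)/C)² + 3.
(2.241 + 1.282) / 0.6625 = 3.523 / 0.6625 = 5.318.
n = 5.318² + 3 = 28.28 + 3 = 31.3.
Round up.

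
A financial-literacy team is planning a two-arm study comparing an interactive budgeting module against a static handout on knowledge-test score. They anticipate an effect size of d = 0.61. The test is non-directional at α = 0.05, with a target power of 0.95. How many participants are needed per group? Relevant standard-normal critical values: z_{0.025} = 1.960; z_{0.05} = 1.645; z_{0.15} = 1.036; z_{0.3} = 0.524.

n = 70 per group

For two independent groups with equal n: n = 2·((z_{α/2} + z_β) / d)².
z_{α/2} + z_β = 1.960 + 1.645 = 3.605.
n = 2 × (3.605 / 0.61)² = 2 × 5.910² = 2 × 34.93 = 69.9.
Round up to the next whole participant.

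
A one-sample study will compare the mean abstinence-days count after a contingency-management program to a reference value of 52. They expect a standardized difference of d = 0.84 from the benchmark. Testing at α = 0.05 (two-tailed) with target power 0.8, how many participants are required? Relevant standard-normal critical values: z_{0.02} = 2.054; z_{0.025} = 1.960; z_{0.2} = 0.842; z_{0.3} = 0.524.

For a one-sample test: n = ((z_{α/2} + z_β) / d)².
z_{α/2} + z_β = 1.960 + 0.842 = 2.802.
n = (2.802 / 0.84)² = 3.336² = 11.13.
Round up.

n = 12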